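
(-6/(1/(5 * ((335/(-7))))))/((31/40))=402000/217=1852.53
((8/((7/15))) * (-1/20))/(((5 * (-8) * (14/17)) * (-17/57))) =-171/1960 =-0.09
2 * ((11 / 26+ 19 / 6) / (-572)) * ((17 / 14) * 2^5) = -2720 / 5577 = -0.49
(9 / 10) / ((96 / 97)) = 291 / 320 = 0.91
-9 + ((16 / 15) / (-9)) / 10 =-6083 / 675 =-9.01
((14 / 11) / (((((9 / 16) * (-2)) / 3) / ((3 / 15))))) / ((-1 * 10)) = 56 / 825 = 0.07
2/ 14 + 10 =71/ 7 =10.14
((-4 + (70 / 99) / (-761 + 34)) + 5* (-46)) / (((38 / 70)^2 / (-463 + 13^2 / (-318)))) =368066.04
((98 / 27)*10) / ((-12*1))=-245 / 81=-3.02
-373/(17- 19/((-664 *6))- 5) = -1486032/47827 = -31.07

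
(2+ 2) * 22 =88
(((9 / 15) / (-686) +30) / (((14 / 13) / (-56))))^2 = 7157347803684 / 2941225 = 2433458.10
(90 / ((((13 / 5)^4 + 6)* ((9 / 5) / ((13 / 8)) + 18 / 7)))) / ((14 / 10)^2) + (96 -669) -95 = -14045941823 / 21034461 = -667.76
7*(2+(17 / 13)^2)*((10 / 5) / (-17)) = -8778 / 2873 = -3.06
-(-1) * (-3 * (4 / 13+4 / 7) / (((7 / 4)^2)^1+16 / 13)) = -3840 / 6251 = -0.61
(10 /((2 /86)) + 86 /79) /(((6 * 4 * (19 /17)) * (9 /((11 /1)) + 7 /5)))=7.25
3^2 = 9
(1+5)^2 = 36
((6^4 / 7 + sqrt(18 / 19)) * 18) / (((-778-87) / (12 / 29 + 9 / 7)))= -1609632 / 245833-3726 * sqrt(38) / 667261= -6.58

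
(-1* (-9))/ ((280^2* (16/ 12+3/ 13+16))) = 351/ 53704000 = 0.00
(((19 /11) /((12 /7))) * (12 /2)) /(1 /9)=54.41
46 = 46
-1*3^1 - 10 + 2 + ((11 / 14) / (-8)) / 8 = -9867 / 896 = -11.01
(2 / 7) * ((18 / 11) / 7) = 36 / 539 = 0.07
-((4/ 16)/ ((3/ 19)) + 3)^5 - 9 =-505523863/ 248832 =-2031.59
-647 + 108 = -539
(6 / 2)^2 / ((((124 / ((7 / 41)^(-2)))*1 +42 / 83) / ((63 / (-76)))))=-11301363 / 6241880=-1.81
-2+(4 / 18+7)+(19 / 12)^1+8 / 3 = 341 / 36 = 9.47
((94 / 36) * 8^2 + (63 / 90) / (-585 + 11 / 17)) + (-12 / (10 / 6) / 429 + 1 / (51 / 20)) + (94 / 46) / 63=58618980536251 / 349927037460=167.52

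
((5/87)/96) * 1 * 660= 0.40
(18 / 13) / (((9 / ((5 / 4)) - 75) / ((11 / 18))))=-0.01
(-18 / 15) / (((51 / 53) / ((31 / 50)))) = -1643 / 2125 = -0.77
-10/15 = -2/3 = -0.67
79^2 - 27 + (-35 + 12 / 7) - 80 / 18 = 6176.27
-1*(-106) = 106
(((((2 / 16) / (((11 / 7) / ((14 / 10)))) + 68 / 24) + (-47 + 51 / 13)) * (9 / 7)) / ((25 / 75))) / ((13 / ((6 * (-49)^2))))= -6377763609 / 37180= -171537.48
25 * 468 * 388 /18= 252200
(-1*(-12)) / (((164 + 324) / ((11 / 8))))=33 / 976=0.03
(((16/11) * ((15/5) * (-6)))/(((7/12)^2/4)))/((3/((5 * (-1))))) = 276480/539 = 512.95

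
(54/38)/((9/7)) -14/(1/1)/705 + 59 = 804844/13395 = 60.09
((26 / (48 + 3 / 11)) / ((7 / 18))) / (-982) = -286 / 202783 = -0.00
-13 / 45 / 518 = -13 / 23310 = -0.00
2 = 2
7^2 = 49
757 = 757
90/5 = 18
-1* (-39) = 39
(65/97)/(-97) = -0.01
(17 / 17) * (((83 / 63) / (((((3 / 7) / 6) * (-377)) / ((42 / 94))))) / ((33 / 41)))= -47642 / 1754181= -0.03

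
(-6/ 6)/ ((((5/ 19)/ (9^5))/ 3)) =-3365793/ 5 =-673158.60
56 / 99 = 0.57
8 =8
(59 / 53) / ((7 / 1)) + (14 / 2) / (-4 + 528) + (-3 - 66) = -13380363 / 194404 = -68.83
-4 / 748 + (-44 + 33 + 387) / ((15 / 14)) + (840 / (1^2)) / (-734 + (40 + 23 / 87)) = 11841127183 / 33859155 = 349.72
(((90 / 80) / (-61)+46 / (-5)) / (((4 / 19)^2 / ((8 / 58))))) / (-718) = 8119973 / 203222720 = 0.04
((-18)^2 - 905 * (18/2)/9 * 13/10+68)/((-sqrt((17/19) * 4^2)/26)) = 20397 * sqrt(323)/68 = 5390.87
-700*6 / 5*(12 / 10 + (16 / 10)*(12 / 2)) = -9072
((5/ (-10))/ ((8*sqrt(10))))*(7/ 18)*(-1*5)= 7*sqrt(10)/ 576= 0.04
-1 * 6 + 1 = -5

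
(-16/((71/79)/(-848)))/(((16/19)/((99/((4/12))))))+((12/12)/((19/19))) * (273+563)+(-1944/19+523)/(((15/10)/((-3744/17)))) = 120708265988/22933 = 5263518.34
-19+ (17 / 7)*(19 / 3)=-76 / 21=-3.62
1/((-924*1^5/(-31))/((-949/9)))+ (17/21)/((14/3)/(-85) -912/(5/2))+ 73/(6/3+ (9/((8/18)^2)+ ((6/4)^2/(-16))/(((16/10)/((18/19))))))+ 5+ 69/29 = 1266440699902765/235530657600084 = 5.38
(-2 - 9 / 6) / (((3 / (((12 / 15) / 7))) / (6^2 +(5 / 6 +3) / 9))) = -1967 / 405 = -4.86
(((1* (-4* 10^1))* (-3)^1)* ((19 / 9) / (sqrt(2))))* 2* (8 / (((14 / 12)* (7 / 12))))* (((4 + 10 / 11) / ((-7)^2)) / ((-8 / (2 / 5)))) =-393984* sqrt(2) / 26411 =-21.10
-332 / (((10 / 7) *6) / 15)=-581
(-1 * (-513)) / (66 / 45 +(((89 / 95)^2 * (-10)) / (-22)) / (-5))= 152784225 / 413047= 369.90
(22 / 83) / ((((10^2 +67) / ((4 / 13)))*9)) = 0.00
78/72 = 13/12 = 1.08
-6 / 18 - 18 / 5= -59 / 15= -3.93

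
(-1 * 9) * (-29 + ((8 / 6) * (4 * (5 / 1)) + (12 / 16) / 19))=1569 / 76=20.64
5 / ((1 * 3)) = 5 / 3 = 1.67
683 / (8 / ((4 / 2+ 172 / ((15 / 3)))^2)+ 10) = 5655923 / 82860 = 68.26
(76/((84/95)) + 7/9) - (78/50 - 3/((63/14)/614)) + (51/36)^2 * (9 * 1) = 12916663/25200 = 512.57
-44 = -44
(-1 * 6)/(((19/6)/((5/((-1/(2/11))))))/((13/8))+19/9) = 3510/19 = 184.74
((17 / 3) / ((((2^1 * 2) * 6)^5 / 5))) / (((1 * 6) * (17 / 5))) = 25 / 143327232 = 0.00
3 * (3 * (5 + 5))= 90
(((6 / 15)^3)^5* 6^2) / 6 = 196608 / 30517578125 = 0.00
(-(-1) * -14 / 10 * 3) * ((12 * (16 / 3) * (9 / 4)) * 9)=-27216 / 5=-5443.20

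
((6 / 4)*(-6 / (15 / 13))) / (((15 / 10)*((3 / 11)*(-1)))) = 286 / 15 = 19.07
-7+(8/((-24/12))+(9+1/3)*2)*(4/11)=-5/3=-1.67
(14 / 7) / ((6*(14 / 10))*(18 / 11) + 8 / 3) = 165 / 1354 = 0.12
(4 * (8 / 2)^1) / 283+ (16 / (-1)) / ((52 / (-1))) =1340 / 3679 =0.36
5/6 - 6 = -31/6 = -5.17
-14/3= -4.67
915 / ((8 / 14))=6405 / 4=1601.25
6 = 6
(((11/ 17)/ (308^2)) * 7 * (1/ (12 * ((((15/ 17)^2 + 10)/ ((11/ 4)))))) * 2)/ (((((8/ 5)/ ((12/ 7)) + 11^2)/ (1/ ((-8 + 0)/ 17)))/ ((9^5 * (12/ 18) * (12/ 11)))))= -17065161/ 11230586752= -0.00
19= 19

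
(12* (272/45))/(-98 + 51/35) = -7616/10137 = -0.75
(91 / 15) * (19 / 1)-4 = 1669 / 15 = 111.27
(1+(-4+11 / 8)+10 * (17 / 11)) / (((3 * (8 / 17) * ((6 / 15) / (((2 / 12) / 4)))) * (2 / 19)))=1965455 / 202752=9.69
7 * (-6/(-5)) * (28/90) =196/75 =2.61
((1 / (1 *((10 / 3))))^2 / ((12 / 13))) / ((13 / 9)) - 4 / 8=-173 / 400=-0.43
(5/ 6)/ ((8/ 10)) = 25/ 24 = 1.04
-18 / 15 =-6 / 5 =-1.20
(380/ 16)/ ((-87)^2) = 95/ 30276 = 0.00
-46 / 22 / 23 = -1 / 11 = -0.09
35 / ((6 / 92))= 1610 / 3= 536.67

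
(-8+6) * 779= -1558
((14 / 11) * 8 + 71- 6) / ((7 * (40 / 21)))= 2481 / 440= 5.64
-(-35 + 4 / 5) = 171 / 5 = 34.20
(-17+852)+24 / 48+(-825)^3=-1123029579 / 2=-561514789.50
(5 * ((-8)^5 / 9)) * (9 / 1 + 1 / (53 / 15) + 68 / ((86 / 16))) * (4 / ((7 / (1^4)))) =-228171.20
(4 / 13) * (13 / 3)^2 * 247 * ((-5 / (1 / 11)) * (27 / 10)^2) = -2861001 / 5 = -572200.20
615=615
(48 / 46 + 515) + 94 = 14031 / 23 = 610.04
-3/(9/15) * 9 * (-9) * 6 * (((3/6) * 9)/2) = 10935/2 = 5467.50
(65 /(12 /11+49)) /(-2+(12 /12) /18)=-2574 /3857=-0.67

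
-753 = -753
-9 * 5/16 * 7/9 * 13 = -28.44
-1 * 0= 0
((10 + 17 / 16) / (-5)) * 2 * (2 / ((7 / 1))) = -177 / 140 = -1.26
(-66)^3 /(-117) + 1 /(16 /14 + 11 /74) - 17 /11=2456.46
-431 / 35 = -12.31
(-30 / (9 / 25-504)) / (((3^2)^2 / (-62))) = -15500 / 339957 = -0.05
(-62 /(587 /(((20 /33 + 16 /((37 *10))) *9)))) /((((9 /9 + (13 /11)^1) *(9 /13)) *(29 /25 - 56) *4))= 1996865 /1071962964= 0.00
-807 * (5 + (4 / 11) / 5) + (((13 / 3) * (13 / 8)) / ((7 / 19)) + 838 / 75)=-62576429 / 15400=-4063.40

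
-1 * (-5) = 5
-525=-525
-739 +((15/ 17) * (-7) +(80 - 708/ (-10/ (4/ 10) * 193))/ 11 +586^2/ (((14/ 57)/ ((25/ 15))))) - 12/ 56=29425250832779/ 12631850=2329449.04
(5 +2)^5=16807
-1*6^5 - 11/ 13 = -101099/ 13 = -7776.85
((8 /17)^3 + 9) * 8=357832 /4913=72.83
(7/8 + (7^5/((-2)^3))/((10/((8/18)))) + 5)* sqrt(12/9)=-31499* sqrt(3)/540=-101.03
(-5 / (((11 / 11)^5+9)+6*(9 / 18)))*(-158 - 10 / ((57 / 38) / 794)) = 6290 / 3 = 2096.67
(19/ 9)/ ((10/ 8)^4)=4864/ 5625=0.86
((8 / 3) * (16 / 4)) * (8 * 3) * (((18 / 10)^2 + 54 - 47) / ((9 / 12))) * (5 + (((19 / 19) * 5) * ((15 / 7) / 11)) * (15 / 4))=34930688 / 1155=30243.02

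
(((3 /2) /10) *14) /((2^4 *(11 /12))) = 63 /440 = 0.14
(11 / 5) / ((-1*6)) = -11 / 30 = -0.37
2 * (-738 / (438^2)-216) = -2302169 / 5329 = -432.01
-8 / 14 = -0.57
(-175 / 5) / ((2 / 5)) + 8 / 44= -1921 / 22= -87.32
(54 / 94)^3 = 19683 / 103823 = 0.19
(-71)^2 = 5041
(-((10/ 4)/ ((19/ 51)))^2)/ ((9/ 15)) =-75.05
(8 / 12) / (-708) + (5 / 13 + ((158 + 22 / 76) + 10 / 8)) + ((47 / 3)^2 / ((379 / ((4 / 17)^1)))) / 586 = 158386897569695 / 990392213772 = 159.92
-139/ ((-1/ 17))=2363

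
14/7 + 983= 985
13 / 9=1.44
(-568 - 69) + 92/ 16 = -631.25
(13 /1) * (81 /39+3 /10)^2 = 95481 /1300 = 73.45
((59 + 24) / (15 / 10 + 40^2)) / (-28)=-83 / 44842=-0.00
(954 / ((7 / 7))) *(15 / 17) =14310 / 17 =841.76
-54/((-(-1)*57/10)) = -180/19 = -9.47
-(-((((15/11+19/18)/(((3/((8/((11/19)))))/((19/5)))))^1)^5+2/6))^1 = 158311890207727906682829386501/1163042791935190959375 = 136118714.90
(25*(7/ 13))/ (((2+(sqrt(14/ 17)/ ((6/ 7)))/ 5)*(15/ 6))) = 1071000/ 393341 - 7350*sqrt(238)/ 393341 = 2.43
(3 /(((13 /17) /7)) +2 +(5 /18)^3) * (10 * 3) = 11176405 /12636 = 884.49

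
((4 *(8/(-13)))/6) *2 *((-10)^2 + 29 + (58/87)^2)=-37280/351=-106.21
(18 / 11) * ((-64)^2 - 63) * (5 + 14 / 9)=475894 / 11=43263.09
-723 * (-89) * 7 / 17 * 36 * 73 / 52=295931853 / 221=1339058.16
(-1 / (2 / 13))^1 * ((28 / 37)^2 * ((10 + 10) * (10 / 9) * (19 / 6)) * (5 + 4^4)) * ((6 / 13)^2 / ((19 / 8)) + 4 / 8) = -2152530800 / 53391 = -40316.36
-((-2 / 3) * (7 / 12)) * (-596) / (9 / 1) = -2086 / 81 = -25.75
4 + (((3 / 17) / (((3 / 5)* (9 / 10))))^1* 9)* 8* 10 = 4068 / 17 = 239.29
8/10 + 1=9/5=1.80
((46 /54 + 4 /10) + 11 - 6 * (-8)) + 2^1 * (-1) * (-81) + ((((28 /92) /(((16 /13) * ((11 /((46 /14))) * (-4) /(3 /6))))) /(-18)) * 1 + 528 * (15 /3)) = 1088113859 /380160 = 2862.25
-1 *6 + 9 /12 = -5.25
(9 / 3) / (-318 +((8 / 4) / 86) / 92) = -11868 / 1258007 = -0.01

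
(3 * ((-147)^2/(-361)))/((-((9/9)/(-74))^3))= -26269456248/361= -72768576.86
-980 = -980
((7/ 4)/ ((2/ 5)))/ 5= 7/ 8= 0.88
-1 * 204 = -204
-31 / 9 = -3.44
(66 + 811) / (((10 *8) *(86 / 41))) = 35957 / 6880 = 5.23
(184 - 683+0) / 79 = -499 / 79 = -6.32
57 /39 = 19 /13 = 1.46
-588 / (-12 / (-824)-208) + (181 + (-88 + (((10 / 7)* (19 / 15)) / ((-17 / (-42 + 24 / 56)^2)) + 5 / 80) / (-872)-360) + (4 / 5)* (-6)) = -936801363579691 / 3485616928640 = -268.76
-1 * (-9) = 9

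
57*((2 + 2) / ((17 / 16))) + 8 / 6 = 215.92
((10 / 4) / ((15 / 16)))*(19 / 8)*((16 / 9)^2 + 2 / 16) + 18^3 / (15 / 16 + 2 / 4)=182328901 / 44712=4077.85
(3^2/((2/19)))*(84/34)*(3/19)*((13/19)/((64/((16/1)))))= 7371/1292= 5.71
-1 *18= -18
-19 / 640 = -0.03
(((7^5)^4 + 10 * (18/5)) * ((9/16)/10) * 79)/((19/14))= 397126109363215108149/1520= 261267177212641518.52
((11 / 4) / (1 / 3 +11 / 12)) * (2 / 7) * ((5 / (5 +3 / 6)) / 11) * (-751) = -3004 / 77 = -39.01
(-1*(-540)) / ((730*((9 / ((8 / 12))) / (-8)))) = -32 / 73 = -0.44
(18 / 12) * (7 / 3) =7 / 2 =3.50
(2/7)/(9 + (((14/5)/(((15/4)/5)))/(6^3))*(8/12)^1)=2430/76643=0.03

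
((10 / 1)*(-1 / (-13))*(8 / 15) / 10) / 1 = 8 / 195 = 0.04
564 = 564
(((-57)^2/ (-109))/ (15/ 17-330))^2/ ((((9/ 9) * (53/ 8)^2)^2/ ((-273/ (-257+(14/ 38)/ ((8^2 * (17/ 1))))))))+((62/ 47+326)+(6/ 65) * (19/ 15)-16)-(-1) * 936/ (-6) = 4218495815311029971675282386/ 27139747150850903481993925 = 155.44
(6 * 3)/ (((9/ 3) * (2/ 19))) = 57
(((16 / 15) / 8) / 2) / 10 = 1 / 150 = 0.01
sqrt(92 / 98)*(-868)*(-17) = 2108*sqrt(46) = 14297.15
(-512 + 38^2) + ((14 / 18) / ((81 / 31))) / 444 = 301666249 / 323676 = 932.00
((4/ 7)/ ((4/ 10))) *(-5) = -50/ 7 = -7.14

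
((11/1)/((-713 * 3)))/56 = -11/119784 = -0.00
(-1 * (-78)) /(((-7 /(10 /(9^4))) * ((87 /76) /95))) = -1877200 /1331883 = -1.41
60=60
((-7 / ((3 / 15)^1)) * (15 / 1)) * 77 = -40425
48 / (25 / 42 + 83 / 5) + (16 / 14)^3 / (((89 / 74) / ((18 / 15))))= 2359442208 / 551164985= 4.28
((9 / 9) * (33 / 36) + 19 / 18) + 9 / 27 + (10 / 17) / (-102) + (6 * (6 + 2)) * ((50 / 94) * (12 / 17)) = 9937369 / 488988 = 20.32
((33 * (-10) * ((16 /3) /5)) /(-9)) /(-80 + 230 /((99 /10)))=-968 /1405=-0.69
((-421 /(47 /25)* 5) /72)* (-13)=684125 /3384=202.16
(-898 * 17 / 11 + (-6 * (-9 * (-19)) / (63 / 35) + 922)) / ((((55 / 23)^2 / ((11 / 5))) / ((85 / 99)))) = -11385138 / 33275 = -342.15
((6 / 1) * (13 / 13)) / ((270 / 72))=8 / 5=1.60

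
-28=-28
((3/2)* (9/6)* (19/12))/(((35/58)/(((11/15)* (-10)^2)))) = 6061/14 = 432.93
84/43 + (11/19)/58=93041/47386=1.96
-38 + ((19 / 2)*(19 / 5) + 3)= 11 / 10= 1.10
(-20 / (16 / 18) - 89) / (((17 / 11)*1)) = -2453 / 34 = -72.15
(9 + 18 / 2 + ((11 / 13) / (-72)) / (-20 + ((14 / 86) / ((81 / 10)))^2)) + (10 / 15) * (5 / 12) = 4150891459219 / 227093143680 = 18.28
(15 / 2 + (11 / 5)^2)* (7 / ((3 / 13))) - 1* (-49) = 63497 / 150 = 423.31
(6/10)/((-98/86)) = -129/245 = -0.53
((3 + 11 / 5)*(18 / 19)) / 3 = 156 / 95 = 1.64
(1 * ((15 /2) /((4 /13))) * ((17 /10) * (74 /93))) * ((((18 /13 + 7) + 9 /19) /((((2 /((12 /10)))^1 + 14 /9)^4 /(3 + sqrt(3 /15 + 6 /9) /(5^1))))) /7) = 752465781 * sqrt(195) /145805978150 + 6772192029 /5832239126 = 1.23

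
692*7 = 4844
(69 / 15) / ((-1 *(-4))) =23 / 20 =1.15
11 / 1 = 11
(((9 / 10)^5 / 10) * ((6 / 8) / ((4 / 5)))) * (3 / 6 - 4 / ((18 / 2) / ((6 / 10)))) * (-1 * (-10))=413343 / 3200000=0.13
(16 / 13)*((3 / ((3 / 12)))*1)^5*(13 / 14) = 1990656 / 7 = 284379.43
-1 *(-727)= 727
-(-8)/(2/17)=68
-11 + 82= 71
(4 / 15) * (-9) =-12 / 5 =-2.40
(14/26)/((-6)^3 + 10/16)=-56/22399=-0.00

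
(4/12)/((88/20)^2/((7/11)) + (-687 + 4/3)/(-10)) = 350/103939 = 0.00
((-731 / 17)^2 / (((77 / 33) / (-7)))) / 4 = -5547 / 4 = -1386.75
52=52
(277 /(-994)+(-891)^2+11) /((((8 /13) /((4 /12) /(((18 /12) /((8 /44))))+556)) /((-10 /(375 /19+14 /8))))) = -3832023152143420 /11478357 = -333847705.92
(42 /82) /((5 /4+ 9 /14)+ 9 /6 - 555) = -0.00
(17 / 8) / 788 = 17 / 6304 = 0.00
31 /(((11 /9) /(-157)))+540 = -37863 /11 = -3442.09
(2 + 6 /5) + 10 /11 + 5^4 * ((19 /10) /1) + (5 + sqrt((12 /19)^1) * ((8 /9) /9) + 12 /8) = 16 * sqrt(57) /1539 + 65896 /55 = 1198.19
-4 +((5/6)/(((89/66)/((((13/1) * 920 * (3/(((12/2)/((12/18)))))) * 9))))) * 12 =23680444/89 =266072.40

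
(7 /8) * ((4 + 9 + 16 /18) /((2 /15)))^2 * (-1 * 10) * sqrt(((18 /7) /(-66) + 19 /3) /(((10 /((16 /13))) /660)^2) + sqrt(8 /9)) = -1953125 * sqrt(49686 * sqrt(2) + 3095414784) /5616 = -19349390.77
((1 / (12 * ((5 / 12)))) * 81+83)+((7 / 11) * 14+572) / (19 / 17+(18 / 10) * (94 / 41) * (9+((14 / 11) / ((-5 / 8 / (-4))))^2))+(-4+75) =2830288603553 / 16449286265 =172.06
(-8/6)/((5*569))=-4/8535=-0.00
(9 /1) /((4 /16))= 36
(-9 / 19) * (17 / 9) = -17 / 19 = -0.89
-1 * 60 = -60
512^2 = 262144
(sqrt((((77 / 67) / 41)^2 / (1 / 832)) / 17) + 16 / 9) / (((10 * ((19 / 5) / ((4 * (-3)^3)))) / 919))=-88224 / 19 - 30569616 * sqrt(221) / 887281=-5155.55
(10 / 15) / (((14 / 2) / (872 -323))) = 52.29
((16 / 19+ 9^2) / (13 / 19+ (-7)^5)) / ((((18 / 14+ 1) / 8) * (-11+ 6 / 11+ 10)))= 23947 / 638640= 0.04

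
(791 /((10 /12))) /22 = 2373 /55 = 43.15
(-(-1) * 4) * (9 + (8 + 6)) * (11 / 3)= 1012 / 3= 337.33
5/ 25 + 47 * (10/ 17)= 2367/ 85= 27.85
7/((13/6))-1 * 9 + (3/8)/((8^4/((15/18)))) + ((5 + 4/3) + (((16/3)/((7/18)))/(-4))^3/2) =-17171806907/876675072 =-19.59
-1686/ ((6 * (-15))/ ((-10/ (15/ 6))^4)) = 71936/ 15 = 4795.73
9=9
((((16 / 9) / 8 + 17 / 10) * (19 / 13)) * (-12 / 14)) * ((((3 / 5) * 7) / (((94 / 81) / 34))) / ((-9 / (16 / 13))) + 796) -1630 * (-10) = 60147939736 / 4170075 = 14423.71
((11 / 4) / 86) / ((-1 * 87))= -11 / 29928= -0.00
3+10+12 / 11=155 / 11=14.09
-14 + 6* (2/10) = -64/5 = -12.80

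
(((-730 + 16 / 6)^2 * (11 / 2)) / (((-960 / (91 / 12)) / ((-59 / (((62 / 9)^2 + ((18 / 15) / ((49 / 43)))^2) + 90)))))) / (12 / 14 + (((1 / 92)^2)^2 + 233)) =1653130500575718028865 / 39504176119536913503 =41.85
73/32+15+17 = 1097/32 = 34.28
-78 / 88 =-39 / 44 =-0.89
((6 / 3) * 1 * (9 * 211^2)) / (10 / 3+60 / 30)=1202067 / 8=150258.38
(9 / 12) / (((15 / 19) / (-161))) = -3059 / 20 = -152.95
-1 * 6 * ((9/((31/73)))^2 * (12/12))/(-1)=2695.00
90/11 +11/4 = 10.93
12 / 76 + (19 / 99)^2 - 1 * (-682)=127037620 / 186219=682.19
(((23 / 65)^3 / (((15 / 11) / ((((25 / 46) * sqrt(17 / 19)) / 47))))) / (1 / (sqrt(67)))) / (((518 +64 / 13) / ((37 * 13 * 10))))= 19573 * sqrt(21641) / 107615430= 0.03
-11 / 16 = -0.69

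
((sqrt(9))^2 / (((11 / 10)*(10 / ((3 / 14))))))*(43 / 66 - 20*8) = -94653 / 3388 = -27.94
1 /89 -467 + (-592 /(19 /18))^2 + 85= 10093706987 /32129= 314161.88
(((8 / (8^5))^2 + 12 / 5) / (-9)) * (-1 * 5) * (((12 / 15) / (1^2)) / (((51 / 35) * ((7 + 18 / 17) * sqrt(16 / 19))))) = 1409286179 * sqrt(19) / 62058921984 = 0.10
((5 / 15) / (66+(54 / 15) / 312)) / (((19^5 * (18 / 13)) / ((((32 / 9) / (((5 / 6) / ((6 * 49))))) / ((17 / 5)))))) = 10599680 / 19506254795883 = 0.00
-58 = -58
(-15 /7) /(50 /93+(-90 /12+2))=2790 /6461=0.43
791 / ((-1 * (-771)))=791 / 771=1.03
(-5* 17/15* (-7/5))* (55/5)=1309/15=87.27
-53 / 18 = -2.94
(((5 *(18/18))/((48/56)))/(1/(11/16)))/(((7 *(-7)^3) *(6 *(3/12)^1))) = -55/49392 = -0.00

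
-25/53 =-0.47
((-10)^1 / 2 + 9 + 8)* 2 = 24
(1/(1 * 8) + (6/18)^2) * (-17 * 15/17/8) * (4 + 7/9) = -3655/1728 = -2.12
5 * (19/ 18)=95/ 18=5.28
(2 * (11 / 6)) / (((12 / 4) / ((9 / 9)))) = 11 / 9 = 1.22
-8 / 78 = -4 / 39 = -0.10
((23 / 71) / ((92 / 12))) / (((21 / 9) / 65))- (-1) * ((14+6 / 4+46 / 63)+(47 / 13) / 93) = 62897329 / 3605238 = 17.45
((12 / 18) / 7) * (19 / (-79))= -38 / 1659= -0.02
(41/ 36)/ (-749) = -41/ 26964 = -0.00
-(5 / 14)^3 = -125 / 2744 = -0.05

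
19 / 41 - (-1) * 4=183 / 41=4.46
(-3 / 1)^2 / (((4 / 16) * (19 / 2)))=72 / 19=3.79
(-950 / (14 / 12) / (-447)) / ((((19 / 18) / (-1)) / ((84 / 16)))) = -1350 / 149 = -9.06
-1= -1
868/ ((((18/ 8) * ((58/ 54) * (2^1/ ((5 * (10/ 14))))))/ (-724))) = -13466400/ 29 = -464358.62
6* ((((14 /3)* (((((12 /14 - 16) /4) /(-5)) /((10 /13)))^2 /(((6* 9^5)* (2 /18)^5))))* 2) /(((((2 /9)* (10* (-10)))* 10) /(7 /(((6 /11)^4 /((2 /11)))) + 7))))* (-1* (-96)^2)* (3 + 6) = 72151.52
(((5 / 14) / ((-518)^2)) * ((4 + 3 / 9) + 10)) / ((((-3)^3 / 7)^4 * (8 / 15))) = 7525 / 46562734656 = 0.00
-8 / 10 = -4 / 5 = -0.80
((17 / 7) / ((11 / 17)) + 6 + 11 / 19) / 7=15116 / 10241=1.48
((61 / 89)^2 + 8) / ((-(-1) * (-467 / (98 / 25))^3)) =-63143630088 / 12605227289421875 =-0.00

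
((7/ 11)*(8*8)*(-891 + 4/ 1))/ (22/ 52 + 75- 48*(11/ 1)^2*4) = 10331776/ 6622781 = 1.56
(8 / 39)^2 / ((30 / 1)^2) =16 / 342225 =0.00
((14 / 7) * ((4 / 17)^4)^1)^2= 262144 / 6975757441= 0.00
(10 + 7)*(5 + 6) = 187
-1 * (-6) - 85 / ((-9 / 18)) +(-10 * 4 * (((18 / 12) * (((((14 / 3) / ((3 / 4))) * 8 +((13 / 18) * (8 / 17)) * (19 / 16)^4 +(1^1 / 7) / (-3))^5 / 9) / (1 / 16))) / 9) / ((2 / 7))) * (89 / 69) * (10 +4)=-991315908312838991352876782832617009353583381 / 4067031891493589429398546409324544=-243744316435.34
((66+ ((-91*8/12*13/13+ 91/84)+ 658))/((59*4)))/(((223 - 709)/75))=-199325/458784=-0.43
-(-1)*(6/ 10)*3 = 9/ 5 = 1.80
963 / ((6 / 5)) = 1605 / 2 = 802.50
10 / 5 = 2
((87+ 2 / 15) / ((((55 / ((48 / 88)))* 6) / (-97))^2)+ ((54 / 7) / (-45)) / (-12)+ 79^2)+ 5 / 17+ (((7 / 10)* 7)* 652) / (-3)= 2255648001823 / 435569750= 5178.61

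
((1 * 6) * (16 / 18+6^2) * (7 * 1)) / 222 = 2324 / 333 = 6.98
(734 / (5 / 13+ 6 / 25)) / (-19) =-238550 / 3857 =-61.85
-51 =-51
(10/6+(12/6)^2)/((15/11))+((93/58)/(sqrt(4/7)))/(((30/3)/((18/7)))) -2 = 2.70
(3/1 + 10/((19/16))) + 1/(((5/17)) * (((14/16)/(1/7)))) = 55749/4655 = 11.98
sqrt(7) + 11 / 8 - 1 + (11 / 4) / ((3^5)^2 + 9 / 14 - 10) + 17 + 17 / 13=sqrt(7) + 1606000369 / 85961720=21.33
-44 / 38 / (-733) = 22 / 13927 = 0.00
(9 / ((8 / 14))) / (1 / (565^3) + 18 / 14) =79539697125 / 6493036528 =12.25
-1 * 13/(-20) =13/20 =0.65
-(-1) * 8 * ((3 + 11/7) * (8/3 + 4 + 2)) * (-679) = -645632/3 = -215210.67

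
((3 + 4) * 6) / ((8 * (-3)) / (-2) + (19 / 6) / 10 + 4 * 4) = 2520 / 1699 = 1.48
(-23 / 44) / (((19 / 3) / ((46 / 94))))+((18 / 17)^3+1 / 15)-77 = -219449691589 / 2895623940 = -75.79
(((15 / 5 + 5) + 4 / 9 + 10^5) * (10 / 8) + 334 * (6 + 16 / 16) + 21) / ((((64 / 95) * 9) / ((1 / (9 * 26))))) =54450485 / 606528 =89.77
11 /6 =1.83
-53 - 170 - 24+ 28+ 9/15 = -1092/5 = -218.40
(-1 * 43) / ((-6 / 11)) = 473 / 6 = 78.83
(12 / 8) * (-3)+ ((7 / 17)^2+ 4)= -191 / 578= -0.33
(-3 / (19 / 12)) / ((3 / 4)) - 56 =-1112 / 19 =-58.53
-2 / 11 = -0.18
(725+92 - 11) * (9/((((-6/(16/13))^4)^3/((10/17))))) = 42606075576320/1799029744827343821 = 0.00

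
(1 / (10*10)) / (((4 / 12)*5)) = 3 / 500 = 0.01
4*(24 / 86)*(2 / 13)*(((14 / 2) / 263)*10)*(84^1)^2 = 47416320 / 147017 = 322.52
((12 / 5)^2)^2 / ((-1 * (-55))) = 20736 / 34375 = 0.60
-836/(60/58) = -12122/15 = -808.13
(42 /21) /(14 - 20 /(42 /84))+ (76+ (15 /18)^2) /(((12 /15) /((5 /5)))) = 179321 /1872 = 95.79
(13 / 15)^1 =13 / 15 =0.87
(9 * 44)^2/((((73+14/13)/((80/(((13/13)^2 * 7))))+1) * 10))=16308864/7781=2095.99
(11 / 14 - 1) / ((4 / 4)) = -3 / 14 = -0.21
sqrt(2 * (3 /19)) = sqrt(114) /19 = 0.56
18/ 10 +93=474/ 5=94.80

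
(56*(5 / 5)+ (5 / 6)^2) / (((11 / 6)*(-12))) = -2041 / 792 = -2.58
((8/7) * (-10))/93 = -80/651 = -0.12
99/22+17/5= 79/10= 7.90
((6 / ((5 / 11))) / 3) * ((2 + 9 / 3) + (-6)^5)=-170962 / 5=-34192.40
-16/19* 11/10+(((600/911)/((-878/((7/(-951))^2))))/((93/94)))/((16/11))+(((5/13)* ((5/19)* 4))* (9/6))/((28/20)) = -95486352198000509/193865539553668710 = -0.49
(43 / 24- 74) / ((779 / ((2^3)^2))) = -13864 / 2337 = -5.93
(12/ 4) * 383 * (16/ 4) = 4596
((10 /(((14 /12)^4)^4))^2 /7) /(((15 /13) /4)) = 2759002518114752306589204480 /7730993719707444524137094407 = 0.36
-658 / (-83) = 658 / 83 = 7.93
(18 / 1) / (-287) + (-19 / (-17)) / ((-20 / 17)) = -5813 / 5740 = -1.01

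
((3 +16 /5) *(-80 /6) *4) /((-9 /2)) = 1984 /27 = 73.48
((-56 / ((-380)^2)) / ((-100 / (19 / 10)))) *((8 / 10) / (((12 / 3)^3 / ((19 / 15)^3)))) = 0.00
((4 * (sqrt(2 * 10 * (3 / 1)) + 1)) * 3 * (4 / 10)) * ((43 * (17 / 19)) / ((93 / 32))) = 555.75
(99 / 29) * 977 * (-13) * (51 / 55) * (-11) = 64127349 / 145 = 442257.58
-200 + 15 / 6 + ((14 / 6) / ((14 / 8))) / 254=-150491 / 762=-197.49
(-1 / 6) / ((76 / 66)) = -11 / 76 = -0.14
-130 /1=-130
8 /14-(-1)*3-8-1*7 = -80 /7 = -11.43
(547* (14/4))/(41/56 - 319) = -107212/17823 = -6.02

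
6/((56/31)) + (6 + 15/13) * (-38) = -268.52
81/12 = 6.75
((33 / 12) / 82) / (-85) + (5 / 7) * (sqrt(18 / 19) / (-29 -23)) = -15 * sqrt(38) / 6916 -11 / 27880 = -0.01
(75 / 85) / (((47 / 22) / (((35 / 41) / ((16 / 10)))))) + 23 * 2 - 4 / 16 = 1505943 / 32759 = 45.97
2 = 2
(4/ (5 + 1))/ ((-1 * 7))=-2/ 21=-0.10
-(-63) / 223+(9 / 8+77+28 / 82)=5760015 / 73144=78.75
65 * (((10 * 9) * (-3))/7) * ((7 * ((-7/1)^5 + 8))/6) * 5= 245685375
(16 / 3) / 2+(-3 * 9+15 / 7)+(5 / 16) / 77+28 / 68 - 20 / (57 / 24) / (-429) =-337627175 / 15519504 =-21.76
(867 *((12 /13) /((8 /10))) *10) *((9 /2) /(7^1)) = 585225 /91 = 6431.04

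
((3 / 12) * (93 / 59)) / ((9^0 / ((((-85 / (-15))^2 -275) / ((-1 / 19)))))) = 643777 / 354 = 1818.58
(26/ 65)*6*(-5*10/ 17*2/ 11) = -240/ 187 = -1.28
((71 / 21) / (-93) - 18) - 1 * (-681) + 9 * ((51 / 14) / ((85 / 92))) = 6820358 / 9765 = 698.45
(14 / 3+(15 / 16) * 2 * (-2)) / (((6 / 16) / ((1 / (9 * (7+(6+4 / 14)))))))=0.02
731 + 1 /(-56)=40935 /56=730.98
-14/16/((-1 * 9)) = 7/72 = 0.10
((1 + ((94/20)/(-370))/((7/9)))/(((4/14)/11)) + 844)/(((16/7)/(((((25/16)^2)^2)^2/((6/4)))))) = 278814263916015625/30511447670784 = 9138.02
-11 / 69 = -0.16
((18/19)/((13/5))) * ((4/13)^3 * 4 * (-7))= -0.30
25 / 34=0.74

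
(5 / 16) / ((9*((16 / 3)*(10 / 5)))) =5 / 1536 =0.00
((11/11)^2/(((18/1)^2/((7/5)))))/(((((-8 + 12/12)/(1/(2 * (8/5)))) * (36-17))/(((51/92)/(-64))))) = 17/193314816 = 0.00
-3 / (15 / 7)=-7 / 5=-1.40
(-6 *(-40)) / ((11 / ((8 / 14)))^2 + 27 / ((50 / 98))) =96000 / 169393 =0.57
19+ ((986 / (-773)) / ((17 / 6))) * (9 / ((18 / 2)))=14339 / 773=18.55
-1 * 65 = -65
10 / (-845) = -2 / 169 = -0.01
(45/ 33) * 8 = 120/ 11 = 10.91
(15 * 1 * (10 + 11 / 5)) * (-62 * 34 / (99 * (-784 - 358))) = 64294 / 18843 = 3.41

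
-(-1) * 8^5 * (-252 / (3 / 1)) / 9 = -917504 / 3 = -305834.67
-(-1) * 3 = 3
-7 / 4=-1.75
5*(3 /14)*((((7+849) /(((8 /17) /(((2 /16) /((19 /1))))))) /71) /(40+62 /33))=900405 /208803616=0.00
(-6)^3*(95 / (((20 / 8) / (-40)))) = 328320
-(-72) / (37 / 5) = 360 / 37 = 9.73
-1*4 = -4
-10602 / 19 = -558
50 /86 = 25 /43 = 0.58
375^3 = 52734375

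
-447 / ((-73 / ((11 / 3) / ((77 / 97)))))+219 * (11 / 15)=482598 / 2555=188.88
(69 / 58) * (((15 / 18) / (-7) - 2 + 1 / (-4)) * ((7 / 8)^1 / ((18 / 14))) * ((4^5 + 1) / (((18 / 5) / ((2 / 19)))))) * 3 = -164199875 / 952128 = -172.46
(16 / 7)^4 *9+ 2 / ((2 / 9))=611433 / 2401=254.66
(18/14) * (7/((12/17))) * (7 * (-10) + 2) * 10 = -8670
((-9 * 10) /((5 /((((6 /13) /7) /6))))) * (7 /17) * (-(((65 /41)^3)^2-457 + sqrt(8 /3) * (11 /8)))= -37716817455216 /1049773037261 + 33 * sqrt(6) /442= -35.75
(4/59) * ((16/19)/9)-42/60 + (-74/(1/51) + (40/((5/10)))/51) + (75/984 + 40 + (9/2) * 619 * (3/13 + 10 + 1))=27550.26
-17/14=-1.21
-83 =-83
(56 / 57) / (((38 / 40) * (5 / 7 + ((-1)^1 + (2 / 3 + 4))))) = 0.24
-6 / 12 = -1 / 2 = -0.50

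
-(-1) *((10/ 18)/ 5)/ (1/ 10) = 10/ 9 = 1.11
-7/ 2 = -3.50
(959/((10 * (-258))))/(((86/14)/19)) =-127547/110940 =-1.15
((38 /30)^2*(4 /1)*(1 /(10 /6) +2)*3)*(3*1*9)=168948 /125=1351.58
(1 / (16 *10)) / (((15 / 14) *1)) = 7 / 1200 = 0.01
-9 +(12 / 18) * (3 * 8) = 7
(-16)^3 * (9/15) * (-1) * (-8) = -98304/5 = -19660.80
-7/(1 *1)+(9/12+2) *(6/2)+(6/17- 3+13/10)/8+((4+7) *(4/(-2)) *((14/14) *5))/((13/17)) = -2524077/17680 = -142.76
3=3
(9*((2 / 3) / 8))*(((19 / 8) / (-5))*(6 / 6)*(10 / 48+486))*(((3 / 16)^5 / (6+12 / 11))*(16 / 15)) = -65848167 / 10905190400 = -0.01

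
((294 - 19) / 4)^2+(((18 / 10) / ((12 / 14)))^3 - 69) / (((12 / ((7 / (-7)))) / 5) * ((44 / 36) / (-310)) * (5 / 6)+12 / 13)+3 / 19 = 598255687811 / 128310800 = 4662.55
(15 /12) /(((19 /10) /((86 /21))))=1075 /399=2.69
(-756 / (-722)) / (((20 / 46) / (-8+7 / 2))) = -39123 / 3610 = -10.84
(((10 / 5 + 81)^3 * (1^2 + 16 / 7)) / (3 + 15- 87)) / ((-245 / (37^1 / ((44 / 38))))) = 401966261 / 113190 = 3551.25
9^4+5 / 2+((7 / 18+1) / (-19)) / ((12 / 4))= 3367063 / 513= 6563.48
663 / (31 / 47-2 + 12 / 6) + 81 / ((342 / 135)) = 1037.17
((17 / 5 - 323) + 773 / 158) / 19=-248619 / 15010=-16.56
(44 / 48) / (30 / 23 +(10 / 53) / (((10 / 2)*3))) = 13409 / 19264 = 0.70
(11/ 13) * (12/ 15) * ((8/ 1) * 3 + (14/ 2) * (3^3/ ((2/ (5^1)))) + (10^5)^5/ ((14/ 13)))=2860000000000000000000152922/ 455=6285714285714285714286050.00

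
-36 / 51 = -12 / 17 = -0.71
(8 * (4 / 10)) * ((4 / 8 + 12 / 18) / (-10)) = -0.37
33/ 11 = 3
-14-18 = -32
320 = 320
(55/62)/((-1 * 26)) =-55/1612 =-0.03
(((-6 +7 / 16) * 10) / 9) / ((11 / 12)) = -445 / 66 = -6.74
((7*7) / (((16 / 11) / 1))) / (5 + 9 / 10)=2695 / 472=5.71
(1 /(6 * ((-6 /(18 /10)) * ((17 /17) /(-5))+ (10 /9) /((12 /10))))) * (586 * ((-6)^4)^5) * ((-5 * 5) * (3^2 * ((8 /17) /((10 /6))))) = -10412592990961753128960 /731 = -14244313257129621243.45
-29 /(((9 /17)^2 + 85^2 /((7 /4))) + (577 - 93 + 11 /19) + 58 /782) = -25637479 /4078573551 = -0.01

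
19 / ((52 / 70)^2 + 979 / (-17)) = -395675 / 1187783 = -0.33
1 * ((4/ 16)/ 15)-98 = -5879/ 60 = -97.98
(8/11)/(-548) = -2/1507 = -0.00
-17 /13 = -1.31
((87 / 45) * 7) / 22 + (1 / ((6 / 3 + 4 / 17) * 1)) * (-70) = -30.70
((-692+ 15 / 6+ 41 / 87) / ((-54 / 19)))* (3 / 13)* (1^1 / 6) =2277929 / 244296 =9.32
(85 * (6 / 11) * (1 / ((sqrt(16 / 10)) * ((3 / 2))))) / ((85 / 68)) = 68 * sqrt(10) / 11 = 19.55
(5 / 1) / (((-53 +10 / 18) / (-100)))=9.53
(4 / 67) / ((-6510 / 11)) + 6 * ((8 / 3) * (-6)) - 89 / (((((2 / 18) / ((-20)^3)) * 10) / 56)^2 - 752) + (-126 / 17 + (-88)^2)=3463116656747824800619724 / 453245608024469892555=7640.71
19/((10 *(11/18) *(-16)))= -171/880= -0.19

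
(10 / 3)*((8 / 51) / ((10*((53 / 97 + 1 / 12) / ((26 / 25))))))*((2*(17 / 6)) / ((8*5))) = 10088 / 824625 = 0.01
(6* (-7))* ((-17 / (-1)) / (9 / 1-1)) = -357 / 4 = -89.25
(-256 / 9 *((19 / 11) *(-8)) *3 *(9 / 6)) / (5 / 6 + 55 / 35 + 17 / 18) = 1225728 / 2321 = 528.10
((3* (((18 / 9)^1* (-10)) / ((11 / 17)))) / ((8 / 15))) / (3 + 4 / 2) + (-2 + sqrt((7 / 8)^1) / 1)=-35.84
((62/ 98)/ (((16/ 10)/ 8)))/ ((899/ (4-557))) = -395/ 203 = -1.95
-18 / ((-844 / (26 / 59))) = 117 / 12449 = 0.01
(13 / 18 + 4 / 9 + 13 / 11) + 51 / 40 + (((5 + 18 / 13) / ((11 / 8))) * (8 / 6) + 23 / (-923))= 11927389 / 1218360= 9.79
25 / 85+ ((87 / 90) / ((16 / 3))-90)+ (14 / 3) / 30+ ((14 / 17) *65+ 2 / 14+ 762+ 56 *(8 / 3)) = 30009815 / 34272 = 875.64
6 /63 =2 /21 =0.10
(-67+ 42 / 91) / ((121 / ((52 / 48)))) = -865 / 1452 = -0.60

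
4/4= 1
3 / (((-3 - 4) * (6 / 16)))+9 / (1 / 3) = 181 / 7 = 25.86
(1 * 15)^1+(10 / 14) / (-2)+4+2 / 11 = 2899 / 154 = 18.82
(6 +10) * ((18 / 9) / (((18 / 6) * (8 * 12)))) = 1 / 9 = 0.11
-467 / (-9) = 467 / 9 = 51.89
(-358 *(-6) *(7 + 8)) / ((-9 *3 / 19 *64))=-17005 / 48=-354.27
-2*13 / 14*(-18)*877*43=8824374 / 7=1260624.86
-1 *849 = -849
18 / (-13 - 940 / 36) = -81 / 176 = -0.46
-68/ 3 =-22.67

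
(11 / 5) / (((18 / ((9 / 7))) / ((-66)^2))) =23958 / 35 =684.51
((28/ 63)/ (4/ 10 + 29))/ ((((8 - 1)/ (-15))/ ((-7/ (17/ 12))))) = 400/ 2499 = 0.16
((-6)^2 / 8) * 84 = 378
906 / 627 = 1.44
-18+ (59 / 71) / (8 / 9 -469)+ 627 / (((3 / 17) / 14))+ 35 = 14884060826 / 299123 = 49759.00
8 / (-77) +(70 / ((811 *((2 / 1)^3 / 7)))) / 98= -51519 / 499576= -0.10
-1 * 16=-16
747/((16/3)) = 2241/16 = 140.06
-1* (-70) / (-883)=-0.08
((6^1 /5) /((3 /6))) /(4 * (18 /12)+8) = 6 /35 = 0.17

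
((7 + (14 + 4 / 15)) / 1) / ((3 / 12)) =1276 / 15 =85.07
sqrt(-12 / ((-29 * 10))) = sqrt(870) / 145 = 0.20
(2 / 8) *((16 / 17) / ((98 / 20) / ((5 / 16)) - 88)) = -25 / 7684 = -0.00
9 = 9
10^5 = 100000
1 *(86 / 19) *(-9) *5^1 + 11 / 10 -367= -108221 / 190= -569.58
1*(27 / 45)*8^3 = 1536 / 5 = 307.20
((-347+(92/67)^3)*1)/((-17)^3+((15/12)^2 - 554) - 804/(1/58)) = 0.01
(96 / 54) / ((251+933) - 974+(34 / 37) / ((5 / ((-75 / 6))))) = 592 / 69165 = 0.01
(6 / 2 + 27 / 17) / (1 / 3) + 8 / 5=1306 / 85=15.36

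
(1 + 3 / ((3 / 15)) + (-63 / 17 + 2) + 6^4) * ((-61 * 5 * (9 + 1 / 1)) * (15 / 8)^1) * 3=-1528621875 / 68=-22479733.46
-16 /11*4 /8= -8 /11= -0.73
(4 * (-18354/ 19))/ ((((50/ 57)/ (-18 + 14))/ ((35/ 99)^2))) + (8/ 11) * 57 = 2443400/ 1089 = 2243.71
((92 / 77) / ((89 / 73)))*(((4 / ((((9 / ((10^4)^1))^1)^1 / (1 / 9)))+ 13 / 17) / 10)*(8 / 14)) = 9147903896 / 330280335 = 27.70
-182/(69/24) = -63.30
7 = 7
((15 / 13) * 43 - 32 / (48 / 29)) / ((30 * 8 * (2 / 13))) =1181 / 1440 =0.82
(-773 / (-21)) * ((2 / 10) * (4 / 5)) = 3092 / 525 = 5.89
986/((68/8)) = 116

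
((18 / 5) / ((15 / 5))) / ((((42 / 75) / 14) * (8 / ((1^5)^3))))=15 / 4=3.75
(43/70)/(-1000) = -43/70000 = -0.00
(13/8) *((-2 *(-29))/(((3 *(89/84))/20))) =52780/89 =593.03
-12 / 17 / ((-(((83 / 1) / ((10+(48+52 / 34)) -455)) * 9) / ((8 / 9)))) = -96 / 289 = -0.33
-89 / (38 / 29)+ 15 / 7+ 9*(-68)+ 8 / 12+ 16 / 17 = -9172927 / 13566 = -676.17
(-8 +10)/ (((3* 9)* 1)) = 2/ 27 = 0.07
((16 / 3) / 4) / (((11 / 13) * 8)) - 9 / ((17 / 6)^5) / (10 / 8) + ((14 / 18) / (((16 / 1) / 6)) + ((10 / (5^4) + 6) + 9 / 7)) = 7.75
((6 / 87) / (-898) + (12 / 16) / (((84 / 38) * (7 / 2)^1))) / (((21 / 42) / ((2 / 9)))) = 27467 / 638029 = 0.04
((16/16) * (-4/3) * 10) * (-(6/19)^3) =2880/6859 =0.42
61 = 61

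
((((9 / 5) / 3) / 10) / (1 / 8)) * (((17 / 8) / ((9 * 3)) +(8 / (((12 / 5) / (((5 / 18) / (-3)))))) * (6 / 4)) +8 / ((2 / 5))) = 4237 / 450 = 9.42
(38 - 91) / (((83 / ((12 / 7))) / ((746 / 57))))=-158152 / 11039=-14.33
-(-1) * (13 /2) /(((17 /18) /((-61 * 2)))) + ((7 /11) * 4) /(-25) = -3925826 /4675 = -839.75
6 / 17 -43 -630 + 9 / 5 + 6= -56512 / 85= -664.85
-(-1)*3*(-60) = -180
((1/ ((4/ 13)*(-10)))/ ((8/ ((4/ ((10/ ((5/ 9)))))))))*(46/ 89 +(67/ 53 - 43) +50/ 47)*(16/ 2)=5786534/ 1995291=2.90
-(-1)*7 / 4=7 / 4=1.75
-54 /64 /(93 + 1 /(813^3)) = -14508930519 /1599206563904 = -0.01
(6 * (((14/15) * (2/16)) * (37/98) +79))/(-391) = -66397/54740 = -1.21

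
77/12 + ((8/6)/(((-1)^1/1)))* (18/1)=-17.58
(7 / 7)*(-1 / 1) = -1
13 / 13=1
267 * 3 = 801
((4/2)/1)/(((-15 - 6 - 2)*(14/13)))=-13/161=-0.08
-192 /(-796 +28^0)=64 /265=0.24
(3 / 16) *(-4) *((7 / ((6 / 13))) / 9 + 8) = -523 / 72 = -7.26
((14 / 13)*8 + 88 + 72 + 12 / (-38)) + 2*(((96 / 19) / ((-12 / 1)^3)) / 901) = 337091117 / 2002923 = 168.30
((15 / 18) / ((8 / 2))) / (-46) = -5 / 1104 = -0.00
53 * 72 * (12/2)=22896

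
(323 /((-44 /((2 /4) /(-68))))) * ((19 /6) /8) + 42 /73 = 735985 /1233408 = 0.60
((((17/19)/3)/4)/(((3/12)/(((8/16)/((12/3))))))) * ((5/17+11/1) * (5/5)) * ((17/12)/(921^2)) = 34/48349737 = 0.00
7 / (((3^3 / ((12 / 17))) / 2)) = 56 / 153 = 0.37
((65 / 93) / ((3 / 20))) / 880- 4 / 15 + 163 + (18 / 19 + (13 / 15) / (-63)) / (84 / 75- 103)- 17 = 9090255569261 / 62377609140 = 145.73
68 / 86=34 / 43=0.79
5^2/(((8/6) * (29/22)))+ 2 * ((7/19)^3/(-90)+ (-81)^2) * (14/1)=3288993140779/17901990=183722.21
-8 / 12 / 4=-1 / 6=-0.17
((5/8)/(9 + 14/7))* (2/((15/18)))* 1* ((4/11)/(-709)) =-6/85789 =-0.00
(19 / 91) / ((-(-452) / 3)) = 57 / 41132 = 0.00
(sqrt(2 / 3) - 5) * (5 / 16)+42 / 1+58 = 5 * sqrt(6) / 48+1575 / 16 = 98.69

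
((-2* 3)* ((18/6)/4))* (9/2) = -81/4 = -20.25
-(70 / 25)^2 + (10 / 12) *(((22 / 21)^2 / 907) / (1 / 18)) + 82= 247252466 / 3333225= 74.18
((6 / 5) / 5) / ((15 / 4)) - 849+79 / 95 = -848.10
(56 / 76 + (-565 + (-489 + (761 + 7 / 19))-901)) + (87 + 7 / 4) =-83915 / 76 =-1104.14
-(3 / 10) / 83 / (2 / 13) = -39 / 1660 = -0.02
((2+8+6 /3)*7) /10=42 /5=8.40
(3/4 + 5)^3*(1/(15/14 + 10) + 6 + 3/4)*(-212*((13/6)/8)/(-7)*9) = 106657710549/1111040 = 95998.08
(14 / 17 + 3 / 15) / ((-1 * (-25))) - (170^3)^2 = -51292334124999913 / 2125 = -24137568999999.96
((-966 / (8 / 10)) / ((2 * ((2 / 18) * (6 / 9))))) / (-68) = 119.86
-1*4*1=-4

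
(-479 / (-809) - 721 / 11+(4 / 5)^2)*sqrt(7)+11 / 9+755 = 6806 / 9 - 14308116*sqrt(7) / 222475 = 586.07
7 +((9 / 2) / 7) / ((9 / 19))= 117 / 14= 8.36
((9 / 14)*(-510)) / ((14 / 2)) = -2295 / 49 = -46.84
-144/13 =-11.08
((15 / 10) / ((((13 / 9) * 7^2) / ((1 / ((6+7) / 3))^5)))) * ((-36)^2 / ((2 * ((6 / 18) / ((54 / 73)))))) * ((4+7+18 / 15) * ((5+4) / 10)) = 94530599316 / 431637394825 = 0.22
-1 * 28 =-28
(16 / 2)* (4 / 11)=32 / 11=2.91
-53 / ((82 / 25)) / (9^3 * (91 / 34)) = -22525 / 2719899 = -0.01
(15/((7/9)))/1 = 135/7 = 19.29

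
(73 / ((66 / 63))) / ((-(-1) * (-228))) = -511 / 1672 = -0.31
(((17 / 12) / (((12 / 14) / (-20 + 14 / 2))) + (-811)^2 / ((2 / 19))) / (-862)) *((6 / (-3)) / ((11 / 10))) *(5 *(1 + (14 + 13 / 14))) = 228007169525 / 217224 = 1049640.78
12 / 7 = 1.71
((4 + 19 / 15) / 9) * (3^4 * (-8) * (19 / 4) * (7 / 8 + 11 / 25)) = -1184289 / 500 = -2368.58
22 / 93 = 0.24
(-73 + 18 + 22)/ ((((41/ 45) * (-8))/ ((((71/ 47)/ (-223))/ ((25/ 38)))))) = -400653/ 8594420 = -0.05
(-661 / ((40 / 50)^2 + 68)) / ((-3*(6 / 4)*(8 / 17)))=280925 / 61776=4.55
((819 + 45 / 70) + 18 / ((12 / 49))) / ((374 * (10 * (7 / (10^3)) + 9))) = 312600 / 1187263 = 0.26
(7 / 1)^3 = 343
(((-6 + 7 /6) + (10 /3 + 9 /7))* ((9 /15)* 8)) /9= -4 /35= -0.11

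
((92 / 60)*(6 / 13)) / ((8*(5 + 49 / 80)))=92 / 5837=0.02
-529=-529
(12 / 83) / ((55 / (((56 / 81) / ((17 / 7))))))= 1568 / 2095335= 0.00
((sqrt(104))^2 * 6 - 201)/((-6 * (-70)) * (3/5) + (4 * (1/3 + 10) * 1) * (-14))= -1269/980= -1.29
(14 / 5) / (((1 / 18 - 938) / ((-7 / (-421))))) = -1764 / 35538715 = -0.00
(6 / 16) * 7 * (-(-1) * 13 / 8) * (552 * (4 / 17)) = 18837 / 34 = 554.03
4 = 4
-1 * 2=-2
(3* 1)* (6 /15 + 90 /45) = 36 /5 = 7.20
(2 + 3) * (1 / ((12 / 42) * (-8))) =-2.19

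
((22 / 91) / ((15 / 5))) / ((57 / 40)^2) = 35200 / 886977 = 0.04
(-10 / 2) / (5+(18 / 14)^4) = -12005 / 18566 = -0.65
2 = 2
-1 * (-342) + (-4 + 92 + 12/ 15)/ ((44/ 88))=2598/ 5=519.60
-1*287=-287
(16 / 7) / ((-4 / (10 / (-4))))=10 / 7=1.43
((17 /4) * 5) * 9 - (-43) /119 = 91207 /476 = 191.61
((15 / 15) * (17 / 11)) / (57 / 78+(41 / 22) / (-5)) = 1105 / 256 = 4.32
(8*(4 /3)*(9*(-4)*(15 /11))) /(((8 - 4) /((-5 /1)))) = 7200 /11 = 654.55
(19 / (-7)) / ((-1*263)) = 19 / 1841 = 0.01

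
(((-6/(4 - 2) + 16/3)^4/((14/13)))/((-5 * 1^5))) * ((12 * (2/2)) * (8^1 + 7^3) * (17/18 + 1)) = -45085.44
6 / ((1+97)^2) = 3 / 4802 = 0.00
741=741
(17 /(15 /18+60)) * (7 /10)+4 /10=1087 /1825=0.60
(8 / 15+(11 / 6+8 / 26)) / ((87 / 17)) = 17731 / 33930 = 0.52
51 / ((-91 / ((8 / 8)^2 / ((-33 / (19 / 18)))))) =323 / 18018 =0.02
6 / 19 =0.32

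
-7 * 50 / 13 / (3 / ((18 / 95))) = -420 / 247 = -1.70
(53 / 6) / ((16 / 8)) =53 / 12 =4.42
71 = 71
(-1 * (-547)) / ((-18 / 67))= -36649 / 18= -2036.06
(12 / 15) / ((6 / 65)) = 26 / 3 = 8.67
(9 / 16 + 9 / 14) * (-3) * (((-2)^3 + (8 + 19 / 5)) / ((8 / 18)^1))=-13851 / 448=-30.92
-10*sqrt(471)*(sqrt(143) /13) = -10*sqrt(67353) /13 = -199.63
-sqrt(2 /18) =-1 /3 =-0.33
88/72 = 11/9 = 1.22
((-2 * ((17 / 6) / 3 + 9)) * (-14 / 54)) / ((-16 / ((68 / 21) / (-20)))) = 3043 / 58320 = 0.05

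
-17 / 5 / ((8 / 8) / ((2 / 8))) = -17 / 20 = -0.85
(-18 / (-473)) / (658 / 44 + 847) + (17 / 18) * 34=26183725 / 815409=32.11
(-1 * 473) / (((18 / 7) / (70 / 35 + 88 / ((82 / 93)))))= -6910057 / 369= -18726.44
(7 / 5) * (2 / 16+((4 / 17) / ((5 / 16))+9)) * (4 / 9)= 15673 / 2550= 6.15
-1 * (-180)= 180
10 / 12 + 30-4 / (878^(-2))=-18501031 / 6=-3083505.17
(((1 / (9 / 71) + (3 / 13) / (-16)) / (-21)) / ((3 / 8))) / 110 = -0.01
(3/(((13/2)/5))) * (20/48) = 25/26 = 0.96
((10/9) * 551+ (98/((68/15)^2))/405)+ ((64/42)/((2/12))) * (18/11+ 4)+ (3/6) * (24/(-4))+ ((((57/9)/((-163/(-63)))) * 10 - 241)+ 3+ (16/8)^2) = 13094187459/29017912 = 451.24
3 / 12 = 1 / 4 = 0.25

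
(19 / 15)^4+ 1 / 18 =266267 / 101250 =2.63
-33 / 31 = -1.06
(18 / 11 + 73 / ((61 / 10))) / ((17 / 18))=164304 / 11407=14.40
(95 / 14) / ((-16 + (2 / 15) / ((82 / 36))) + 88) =19475 / 206808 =0.09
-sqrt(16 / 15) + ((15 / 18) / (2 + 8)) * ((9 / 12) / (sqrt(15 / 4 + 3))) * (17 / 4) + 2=-4 * sqrt(15) / 15 + 17 * sqrt(3) / 288 + 2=1.07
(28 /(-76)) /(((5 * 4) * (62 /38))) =-7 /620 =-0.01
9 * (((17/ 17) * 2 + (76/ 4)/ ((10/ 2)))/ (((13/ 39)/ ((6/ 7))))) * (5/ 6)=783/ 7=111.86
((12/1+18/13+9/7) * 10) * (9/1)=120150/91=1320.33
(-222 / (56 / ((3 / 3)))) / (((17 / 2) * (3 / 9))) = -333 / 238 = -1.40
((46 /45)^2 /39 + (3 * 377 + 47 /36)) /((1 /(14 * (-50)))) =-2503926523 /3159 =-792632.64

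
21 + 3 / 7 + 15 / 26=4005 / 182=22.01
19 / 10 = 1.90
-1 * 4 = -4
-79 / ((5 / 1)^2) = -3.16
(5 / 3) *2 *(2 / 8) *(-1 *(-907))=755.83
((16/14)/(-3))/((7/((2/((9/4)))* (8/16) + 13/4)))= -38/189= -0.20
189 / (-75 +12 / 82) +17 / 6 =631 / 2046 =0.31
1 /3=0.33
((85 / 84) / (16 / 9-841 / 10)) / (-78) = 425 / 2696876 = 0.00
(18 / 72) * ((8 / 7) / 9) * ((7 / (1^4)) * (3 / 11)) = 2 / 33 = 0.06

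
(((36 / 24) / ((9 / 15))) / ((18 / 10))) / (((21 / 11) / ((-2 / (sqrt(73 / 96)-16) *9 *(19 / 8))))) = 5225 *sqrt(438) / 1029126 + 334400 / 171521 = 2.06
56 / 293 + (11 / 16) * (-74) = -118803 / 2344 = -50.68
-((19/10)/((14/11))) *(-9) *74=69597/70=994.24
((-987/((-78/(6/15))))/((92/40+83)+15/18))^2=974169/282105616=0.00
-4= -4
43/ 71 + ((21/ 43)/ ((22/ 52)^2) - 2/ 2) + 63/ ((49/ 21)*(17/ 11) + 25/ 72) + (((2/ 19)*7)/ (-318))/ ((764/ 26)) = 24386548521586307/ 1334778892768266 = 18.27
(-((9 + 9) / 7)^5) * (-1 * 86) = 162502848 / 16807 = 9668.76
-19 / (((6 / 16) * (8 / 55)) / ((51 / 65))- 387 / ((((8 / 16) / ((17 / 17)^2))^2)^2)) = 3553 / 1157891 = 0.00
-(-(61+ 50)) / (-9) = -37 / 3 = -12.33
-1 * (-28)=28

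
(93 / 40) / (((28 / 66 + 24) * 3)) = 33 / 1040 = 0.03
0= 0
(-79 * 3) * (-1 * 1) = 237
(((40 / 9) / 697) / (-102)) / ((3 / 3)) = -20 / 319923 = -0.00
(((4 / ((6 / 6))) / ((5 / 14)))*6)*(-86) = -28896 / 5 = -5779.20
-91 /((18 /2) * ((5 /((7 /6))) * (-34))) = 637 /9180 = 0.07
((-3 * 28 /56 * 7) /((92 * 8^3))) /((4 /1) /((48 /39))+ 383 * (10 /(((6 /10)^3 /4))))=-567 /180416586752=-0.00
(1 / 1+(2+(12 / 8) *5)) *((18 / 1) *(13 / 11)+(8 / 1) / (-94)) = 115017 / 517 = 222.47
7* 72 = 504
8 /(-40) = -0.20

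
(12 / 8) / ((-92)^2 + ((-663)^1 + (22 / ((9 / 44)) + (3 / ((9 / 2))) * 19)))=27 / 142582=0.00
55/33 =5/3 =1.67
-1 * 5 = -5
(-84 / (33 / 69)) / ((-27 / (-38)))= -24472 / 99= -247.19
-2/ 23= -0.09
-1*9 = -9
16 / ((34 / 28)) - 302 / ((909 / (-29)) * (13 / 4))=3242552 / 200889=16.14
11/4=2.75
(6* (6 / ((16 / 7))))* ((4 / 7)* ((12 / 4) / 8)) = 27 / 8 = 3.38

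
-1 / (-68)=1 / 68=0.01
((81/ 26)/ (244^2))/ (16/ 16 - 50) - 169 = -12818458097/ 75848864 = -169.00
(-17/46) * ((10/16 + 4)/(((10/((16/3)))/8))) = -2516/345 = -7.29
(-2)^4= 16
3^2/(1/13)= 117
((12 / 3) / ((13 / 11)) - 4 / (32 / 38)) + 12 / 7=127 / 364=0.35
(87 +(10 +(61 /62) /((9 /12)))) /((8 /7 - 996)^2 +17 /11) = 4928077 /49612811277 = 0.00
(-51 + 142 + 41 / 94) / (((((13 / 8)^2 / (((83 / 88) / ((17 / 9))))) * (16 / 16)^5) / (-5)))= -128409300 / 1485341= -86.45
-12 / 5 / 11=-12 / 55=-0.22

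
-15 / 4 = -3.75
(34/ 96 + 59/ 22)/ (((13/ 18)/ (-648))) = -389529/ 143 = -2723.98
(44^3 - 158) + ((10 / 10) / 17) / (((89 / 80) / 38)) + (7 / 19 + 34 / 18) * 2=21999869674 / 258723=85032.52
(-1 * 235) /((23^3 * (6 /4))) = -470 /36501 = -0.01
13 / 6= 2.17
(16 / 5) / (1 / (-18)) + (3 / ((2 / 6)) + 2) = -233 / 5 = -46.60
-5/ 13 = -0.38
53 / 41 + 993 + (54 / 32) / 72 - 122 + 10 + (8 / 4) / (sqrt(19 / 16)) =8 * sqrt(19) / 19 + 4630395 / 5248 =884.15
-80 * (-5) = 400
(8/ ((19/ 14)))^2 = 12544/ 361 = 34.75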